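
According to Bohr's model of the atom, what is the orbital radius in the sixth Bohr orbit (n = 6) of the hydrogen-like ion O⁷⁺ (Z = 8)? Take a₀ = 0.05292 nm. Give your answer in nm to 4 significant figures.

0.2381 nm

r_n = n²a₀/Z = 6² × 0.05292 / 8
    = 36 × 0.05292 / 8 = 0.2381 nm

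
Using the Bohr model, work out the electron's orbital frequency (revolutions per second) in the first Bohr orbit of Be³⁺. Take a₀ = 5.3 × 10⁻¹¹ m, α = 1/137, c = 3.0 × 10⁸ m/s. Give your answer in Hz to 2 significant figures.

r = n²a₀/Z = 1.3 × 10⁻¹¹ m, v = Zαc/n = 8.8 × 10⁶ m/s
f = v/(2πr) = 1.1 × 10¹⁷ Hz

1.1 × 10¹⁷ Hz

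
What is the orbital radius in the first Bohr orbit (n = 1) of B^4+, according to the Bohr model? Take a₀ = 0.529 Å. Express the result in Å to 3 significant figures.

0.106 Å

r_n = n²a₀/Z = 1² × 0.529 / 5
    = 1 × 0.529 / 5 = 0.106 Å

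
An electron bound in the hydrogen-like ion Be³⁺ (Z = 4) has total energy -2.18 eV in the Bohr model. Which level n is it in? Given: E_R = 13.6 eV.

E_n = −E_R Z²/n² ⇒ n² = E_R Z²/(−E_n) = 13.6 × 4² / 2.18 ≈ 99.82
n = 10

10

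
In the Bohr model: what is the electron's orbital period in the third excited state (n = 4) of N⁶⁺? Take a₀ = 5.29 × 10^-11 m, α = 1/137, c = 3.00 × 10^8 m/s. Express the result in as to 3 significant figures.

198 as

r = n²a₀/Z = 4²·5.29 × 10^-11/7 = 1.21 × 10^-10 m
v = Zαc/n = 7·0.00730·3.00 × 10^8/4 = 3.83 × 10^6 m/s
T = 2πr/v = 1.98 × 10^-16 s = 198 as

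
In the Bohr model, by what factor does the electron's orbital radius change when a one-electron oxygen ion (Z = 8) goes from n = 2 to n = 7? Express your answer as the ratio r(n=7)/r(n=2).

r ∝ Z^-1 · n^2; with Z fixed, r ∝ n^2.
r(n=7)/r(n=2) = (7/2)^2 = 49/4

49/4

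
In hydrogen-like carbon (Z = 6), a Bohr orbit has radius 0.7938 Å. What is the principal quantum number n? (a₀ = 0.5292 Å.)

r_n = n²a₀/Z ⇒ n² = rZ/a₀ = 0.7938 × 6 / 0.5292 ≈ 9.00
n = 3

3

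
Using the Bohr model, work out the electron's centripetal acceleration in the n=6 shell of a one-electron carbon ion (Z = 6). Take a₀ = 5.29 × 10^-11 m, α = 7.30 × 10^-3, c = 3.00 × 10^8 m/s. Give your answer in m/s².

1.51 × 10^22 m/s²

r = n²a₀/Z = 3.17 × 10^-10 m, v = Zαc/n = 2.19 × 10^6 m/s
a = v²/r = (2.19 × 10^6)² / 3.17 × 10^-10 = 1.51 × 10^22 m/s²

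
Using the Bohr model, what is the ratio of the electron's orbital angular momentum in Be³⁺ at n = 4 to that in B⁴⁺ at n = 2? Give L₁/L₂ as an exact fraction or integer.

2

L = nℏ is independent of Z.
L₁/L₂ = n₁/n₂ = 4/2 = 2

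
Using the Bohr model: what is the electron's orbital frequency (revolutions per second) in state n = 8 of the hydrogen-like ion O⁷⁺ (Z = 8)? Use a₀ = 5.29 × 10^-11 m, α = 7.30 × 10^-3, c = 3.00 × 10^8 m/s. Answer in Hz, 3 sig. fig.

r = n²a₀/Z = 4.23 × 10^-10 m, v = Zαc/n = 2.19 × 10^6 m/s
f = v/(2πr) = 8.24 × 10^14 Hz

8.24 × 10^14 Hz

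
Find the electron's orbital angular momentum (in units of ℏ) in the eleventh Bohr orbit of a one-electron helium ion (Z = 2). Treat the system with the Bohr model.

L_n = nℏ, so L/ℏ = n = 11.

11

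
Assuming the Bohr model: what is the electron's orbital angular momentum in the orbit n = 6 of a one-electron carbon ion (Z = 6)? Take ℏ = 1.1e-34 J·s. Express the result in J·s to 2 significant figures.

L_n = nℏ = 6 × 1.1e-34 = 6.6e-34 J·s

6.6e-34 J·s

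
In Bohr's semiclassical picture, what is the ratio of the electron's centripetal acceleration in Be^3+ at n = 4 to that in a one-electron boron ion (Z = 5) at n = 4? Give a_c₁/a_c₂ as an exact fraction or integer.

a_c ∝ Z^3 · n^-4
a_c₁/a_c₂ = (4/5)^3 · (4/4)^-4 = 64/125

64/125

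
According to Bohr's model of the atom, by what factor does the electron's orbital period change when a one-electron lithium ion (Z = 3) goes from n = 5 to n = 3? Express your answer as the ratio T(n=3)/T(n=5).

T ∝ Z^-2 · n^3; with Z fixed, T ∝ n^3.
T(n=3)/T(n=5) = (3/5)^3 = 27/125

27/125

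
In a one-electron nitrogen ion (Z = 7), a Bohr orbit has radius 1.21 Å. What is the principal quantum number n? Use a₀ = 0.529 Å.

4

r_n = n²a₀/Z ⇒ n² = rZ/a₀ = 1.21 × 7 / 0.529 ≈ 16.01
n = 4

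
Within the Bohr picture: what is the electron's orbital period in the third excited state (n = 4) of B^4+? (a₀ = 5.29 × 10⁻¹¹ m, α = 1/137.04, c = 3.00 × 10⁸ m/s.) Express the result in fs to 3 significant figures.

r = n²a₀/Z = 4²·5.29 × 10⁻¹¹/5 = 1.69 × 10⁻¹⁰ m
v = Zαc/n = 5·0.00730·3.00 × 10⁸/4 = 2.74 × 10⁶ m/s
T = 2πr/v = 3.89 × 10⁻¹⁶ s = 0.389 fs

0.389 fs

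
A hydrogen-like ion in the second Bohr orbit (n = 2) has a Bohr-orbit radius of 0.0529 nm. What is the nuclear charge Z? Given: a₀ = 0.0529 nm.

4

r_n = n²a₀/Z ⇒ Z = n²a₀/r = 2² × 0.0529 / 0.0529 ≈ 4.00
Z = 4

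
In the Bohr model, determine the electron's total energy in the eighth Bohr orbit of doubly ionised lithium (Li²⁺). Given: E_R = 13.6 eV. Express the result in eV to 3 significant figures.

-1.91 eV

E_n = −E_R·Z²/n² = −13.6 × 3²/8² = -1.91 eV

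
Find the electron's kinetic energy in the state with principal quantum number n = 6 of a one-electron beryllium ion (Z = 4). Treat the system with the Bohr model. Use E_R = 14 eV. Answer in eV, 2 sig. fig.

6.2 eV

For a Coulomb orbit the virial theorem gives K = −E_n.
E_n = −E_R·Z²/n², so K = E_R·Z²/n² = 14 × 4²/6² = 6.2 eV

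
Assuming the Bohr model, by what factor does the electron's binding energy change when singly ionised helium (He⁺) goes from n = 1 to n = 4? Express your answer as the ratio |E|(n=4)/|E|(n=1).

1/16

|E| ∝ Z^2 · n^-2; with Z fixed, |E| ∝ n^-2.
|E|(n=4)/|E|(n=1) = (4/1)^-2 = 1/16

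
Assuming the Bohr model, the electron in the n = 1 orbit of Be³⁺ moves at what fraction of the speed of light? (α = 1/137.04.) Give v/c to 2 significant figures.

0.029

v_n = Zαc/n, so v/c = Zα/n = 4 × 0.0073 / 1 = 0.029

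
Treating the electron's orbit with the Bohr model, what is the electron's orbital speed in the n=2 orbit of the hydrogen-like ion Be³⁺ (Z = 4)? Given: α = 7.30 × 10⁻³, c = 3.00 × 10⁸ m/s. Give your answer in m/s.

4.38 × 10⁶ m/s

v_n = Zαc/n = 4 × 0.00730 × 3.00 × 10⁸ / 2
    = 4.38 × 10⁶ m/s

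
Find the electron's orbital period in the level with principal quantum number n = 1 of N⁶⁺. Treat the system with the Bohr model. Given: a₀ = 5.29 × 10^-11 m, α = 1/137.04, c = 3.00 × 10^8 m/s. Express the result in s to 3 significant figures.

r = n²a₀/Z = 1²·5.29 × 10^-11/7 = 7.56 × 10^-12 m
v = Zαc/n = 7·0.00730·3.00 × 10^8/1 = 1.53 × 10^7 m/s
T = 2πr/v = 3.10 × 10^-18 s

3.10 × 10^-18 s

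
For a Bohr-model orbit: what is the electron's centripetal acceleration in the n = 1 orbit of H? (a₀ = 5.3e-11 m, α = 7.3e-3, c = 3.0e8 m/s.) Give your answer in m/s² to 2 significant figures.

9.0e22 m/s²

r = n²a₀/Z = 5.3e-11 m, v = Zαc/n = 2.2e6 m/s
a = v²/r = (2.2e6)² / 5.3e-11 = 9.0e22 m/s²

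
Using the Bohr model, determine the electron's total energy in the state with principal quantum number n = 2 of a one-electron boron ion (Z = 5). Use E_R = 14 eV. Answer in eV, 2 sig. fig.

-88 eV

E_n = −E_R·Z²/n² = −14 × 5²/2² = -88 eV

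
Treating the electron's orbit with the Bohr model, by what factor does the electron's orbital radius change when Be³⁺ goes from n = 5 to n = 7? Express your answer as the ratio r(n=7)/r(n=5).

49/25

r ∝ Z^-1 · n^2; with Z fixed, r ∝ n^2.
r(n=7)/r(n=5) = (7/5)^2 = 49/25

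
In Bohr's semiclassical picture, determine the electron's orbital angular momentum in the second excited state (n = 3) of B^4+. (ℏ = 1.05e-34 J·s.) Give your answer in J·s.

3.15e-34 J·s

L_n = nℏ = 3 × 1.05e-34 = 3.15e-34 J·s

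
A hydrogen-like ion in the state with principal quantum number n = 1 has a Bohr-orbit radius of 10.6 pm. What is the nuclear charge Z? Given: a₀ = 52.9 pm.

5

r_n = n²a₀/Z ⇒ Z = n²a₀/r = 1² × 52.9 / 10.6 ≈ 4.99
Z = 5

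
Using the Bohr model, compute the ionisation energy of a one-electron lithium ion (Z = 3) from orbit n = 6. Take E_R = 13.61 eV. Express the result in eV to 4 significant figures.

3.402 eV

E_n = −E_R·Z²/n² = −13.61 × 3²/6² eV = -3.402 eV
Ionisation energy = −E_n = 3.402 eV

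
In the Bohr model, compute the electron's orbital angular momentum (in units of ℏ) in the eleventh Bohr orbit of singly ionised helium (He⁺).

L_n = nℏ, so L/ℏ = n = 11.

11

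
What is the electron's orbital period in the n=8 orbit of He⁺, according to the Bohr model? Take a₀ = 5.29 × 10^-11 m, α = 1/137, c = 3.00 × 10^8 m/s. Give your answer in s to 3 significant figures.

1.94 × 10^-14 s

r = n²a₀/Z = 8²·5.29 × 10^-11/2 = 1.69 × 10^-9 m
v = Zαc/n = 2·0.00730·3.00 × 10^8/8 = 5.47 × 10^5 m/s
T = 2πr/v = 1.94 × 10^-14 s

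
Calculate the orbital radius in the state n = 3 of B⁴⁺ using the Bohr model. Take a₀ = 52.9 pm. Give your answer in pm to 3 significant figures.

r_n = n²a₀/Z = 3² × 52.9 / 5
    = 9 × 52.9 / 5 = 95.2 pm

95.2 pm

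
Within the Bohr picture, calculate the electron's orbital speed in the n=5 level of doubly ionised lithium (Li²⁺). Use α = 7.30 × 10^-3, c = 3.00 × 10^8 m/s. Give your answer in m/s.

1.31 × 10^6 m/s

v_n = Zαc/n = 3 × 0.00730 × 3.00 × 10^8 / 5
    = 1.31 × 10^6 m/s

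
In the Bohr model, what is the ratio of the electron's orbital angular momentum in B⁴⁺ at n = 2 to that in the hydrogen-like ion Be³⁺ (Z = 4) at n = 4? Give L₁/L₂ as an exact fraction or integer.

L = nℏ is independent of Z.
L₁/L₂ = n₁/n₂ = 2/4 = 1/2

1/2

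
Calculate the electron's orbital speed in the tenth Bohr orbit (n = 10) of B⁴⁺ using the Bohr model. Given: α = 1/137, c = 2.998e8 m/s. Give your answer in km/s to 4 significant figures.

1094 km/s

v_n = Zαc/n = 5 × 0.007299 × 2.998e8 / 10
    = 1094 km/s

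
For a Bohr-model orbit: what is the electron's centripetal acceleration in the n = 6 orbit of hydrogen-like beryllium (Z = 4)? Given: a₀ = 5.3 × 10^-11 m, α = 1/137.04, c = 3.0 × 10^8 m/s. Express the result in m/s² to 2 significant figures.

4.5 × 10^21 m/s²

r = n²a₀/Z = 4.8 × 10^-10 m, v = Zαc/n = 1.5 × 10^6 m/s
a = v²/r = (1.5 × 10^6)² / 4.8 × 10^-10 = 4.5 × 10^21 m/s²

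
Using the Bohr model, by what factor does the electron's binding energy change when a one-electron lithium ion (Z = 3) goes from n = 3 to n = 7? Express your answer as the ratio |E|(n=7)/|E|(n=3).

9/49

|E| ∝ Z^2 · n^-2; with Z fixed, |E| ∝ n^-2.
|E|(n=7)/|E|(n=3) = (7/3)^-2 = 9/49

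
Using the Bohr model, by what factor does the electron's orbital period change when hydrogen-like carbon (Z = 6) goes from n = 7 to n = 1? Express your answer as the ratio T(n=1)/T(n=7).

1/343

T ∝ Z^-2 · n^3; with Z fixed, T ∝ n^3.
T(n=1)/T(n=7) = (1/7)^3 = 1/343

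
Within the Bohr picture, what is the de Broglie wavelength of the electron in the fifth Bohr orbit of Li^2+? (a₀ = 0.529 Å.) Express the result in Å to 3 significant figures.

5.54 Å

The Bohr quantisation condition is nλ = 2πr_n.
r_n = n²a₀/Z = 4.41 Å
λ = 2πr_n/n = 2π·4.41/5 = 5.54 Å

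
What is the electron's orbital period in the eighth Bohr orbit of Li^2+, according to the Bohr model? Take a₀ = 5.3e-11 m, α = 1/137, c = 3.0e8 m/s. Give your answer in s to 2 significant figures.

r = n²a₀/Z = 8²·5.3e-11/3 = 1.1e-9 m
v = Zαc/n = 3·0.0073·3.0e8/8 = 8.2e5 m/s
T = 2πr/v = 8.7e-15 s

8.7e-15 s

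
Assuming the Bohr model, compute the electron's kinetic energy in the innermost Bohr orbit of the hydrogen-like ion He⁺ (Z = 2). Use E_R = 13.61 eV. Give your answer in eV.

For a Coulomb orbit the virial theorem gives K = −E_n.
E_n = −E_R·Z²/n², so K = E_R·Z²/n² = 13.61 × 2²/1² = 54.44 eV

54.44 eV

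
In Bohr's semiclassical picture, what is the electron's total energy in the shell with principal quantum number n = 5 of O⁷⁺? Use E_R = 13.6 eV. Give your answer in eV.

-34.8 eV

E_n = −E_R·Z²/n² = −13.6 × 8²/5² = -34.8 eV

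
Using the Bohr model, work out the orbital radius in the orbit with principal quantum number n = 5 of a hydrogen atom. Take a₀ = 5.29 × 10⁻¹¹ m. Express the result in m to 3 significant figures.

r_n = n²a₀/Z = 5² × 5.29 × 10⁻¹¹ / 1
    = 25 × 5.29 × 10⁻¹¹ / 1 = 1.32 × 10⁻⁹ m

1.32 × 10⁻⁹ m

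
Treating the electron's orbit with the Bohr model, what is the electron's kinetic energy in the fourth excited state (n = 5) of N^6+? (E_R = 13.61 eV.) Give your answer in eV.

26.68 eV

For a Coulomb orbit the virial theorem gives K = −E_n.
E_n = −E_R·Z²/n², so K = E_R·Z²/n² = 13.61 × 7²/5² = 26.68 eV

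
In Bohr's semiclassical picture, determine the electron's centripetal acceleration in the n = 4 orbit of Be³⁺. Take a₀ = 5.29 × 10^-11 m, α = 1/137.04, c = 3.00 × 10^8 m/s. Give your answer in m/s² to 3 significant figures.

2.26 × 10^22 m/s²

r = n²a₀/Z = 2.12 × 10^-10 m, v = Zαc/n = 2.19 × 10^6 m/s
a = v²/r = (2.19 × 10^6)² / 2.12 × 10^-10 = 2.26 × 10^22 m/s²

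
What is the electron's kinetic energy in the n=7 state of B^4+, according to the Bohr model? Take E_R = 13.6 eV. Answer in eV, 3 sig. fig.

6.94 eV

For a Coulomb orbit the virial theorem gives K = −E_n.
E_n = −E_R·Z²/n², so K = E_R·Z²/n² = 13.6 × 5²/7² = 6.94 eV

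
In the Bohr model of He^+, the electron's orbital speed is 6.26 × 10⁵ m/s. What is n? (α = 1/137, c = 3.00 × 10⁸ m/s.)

v_n = Zαc/n ⇒ n = Zαc/v = 2 × 0.00730 × 3.00 × 10⁸ / 6.26 × 10⁵ ≈ 7.00
n = 7

7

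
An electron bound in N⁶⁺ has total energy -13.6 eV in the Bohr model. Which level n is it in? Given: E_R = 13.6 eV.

7

E_n = −E_R Z²/n² ⇒ n² = E_R Z²/(−E_n) = 13.6 × 7² / 13.6 ≈ 49.00
n = 7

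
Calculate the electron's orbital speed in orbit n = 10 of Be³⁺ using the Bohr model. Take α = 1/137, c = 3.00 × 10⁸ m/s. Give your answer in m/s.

v_n = Zαc/n = 4 × 0.00730 × 3.00 × 10⁸ / 10
    = 8.76 × 10⁵ m/s

8.76 × 10⁵ m/s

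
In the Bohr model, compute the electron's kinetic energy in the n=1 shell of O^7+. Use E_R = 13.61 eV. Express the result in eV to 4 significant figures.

For a Coulomb orbit the virial theorem gives K = −E_n.
E_n = −E_R·Z²/n², so K = E_R·Z²/n² = 13.61 × 8²/1² = 871.0 eV

871.0 eV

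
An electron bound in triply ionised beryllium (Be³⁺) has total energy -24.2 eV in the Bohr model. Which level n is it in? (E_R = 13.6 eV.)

3

E_n = −E_R Z²/n² ⇒ n² = E_R Z²/(−E_n) = 13.6 × 4² / 24.2 ≈ 8.99
n = 3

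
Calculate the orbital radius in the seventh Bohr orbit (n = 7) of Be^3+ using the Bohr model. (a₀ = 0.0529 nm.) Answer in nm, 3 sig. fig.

r_n = n²a₀/Z = 7² × 0.0529 / 4
    = 49 × 0.0529 / 4 = 0.648 nm

0.648 nm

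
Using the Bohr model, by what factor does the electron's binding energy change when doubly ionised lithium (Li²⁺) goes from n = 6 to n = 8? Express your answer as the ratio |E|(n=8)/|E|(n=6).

|E| ∝ Z^2 · n^-2; with Z fixed, |E| ∝ n^-2.
|E|(n=8)/|E|(n=6) = (8/6)^-2 = 9/16

9/16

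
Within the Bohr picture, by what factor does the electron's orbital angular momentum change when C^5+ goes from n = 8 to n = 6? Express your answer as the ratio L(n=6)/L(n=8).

L = nℏ depends only on n, so L ∝ n.
L(n=6)/L(n=8) = (6/8)^1 = 3/4

3/4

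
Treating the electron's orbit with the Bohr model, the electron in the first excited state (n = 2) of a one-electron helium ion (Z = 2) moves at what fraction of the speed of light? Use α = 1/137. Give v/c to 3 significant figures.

v_n = Zαc/n, so v/c = Zα/n = 2 × 0.00730 / 2 = 0.00730

0.00730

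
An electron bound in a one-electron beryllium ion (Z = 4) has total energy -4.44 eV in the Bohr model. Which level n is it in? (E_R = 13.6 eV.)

E_n = −E_R Z²/n² ⇒ n² = E_R Z²/(−E_n) = 13.6 × 4² / 4.44 ≈ 49.01
n = 7

7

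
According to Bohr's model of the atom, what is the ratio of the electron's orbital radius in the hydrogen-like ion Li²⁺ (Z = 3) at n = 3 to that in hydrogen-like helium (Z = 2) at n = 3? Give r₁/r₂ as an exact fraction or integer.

2/3

r ∝ Z^-1 · n^2
r₁/r₂ = (3/2)^-1 · (3/3)^2 = 2/3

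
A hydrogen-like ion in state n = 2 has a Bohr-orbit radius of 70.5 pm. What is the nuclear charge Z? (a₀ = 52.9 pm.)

r_n = n²a₀/Z ⇒ Z = n²a₀/r = 2² × 52.9 / 70.5 ≈ 3.00
Z = 3

3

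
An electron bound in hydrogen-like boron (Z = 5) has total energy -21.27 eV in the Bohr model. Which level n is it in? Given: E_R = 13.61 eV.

4

E_n = −E_R Z²/n² ⇒ n² = E_R Z²/(−E_n) = 13.61 × 5² / 21.27 ≈ 16.00
n = 4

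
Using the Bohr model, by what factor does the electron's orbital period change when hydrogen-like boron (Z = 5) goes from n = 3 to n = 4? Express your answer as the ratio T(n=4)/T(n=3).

T ∝ Z^-2 · n^3; with Z fixed, T ∝ n^3.
T(n=4)/T(n=3) = (4/3)^3 = 64/27

64/27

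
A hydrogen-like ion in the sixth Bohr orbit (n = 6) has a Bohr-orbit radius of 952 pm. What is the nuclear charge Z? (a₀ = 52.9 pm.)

r_n = n²a₀/Z ⇒ Z = n²a₀/r = 6² × 52.9 / 952 ≈ 2.00
Z = 2

2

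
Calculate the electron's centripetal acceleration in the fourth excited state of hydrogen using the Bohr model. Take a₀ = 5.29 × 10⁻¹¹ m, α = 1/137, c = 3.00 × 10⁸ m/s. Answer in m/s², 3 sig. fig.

1.45 × 10²⁰ m/s²

r = n²a₀/Z = 1.32 × 10⁻⁹ m, v = Zαc/n = 4.38 × 10⁵ m/s
a = v²/r = (4.38 × 10⁵)² / 1.32 × 10⁻⁹ = 1.45 × 10²⁰ m/s²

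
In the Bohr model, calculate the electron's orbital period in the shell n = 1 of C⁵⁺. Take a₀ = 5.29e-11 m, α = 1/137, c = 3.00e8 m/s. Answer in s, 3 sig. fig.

r = n²a₀/Z = 1²·5.29e-11/6 = 8.82e-12 m
v = Zαc/n = 6·0.00730·3.00e8/1 = 1.31e7 m/s
T = 2πr/v = 4.22e-18 s

4.22e-18 s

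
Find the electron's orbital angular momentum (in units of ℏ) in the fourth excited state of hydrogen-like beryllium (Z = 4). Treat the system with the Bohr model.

5

L_n = nℏ, so L/ℏ = n = 5.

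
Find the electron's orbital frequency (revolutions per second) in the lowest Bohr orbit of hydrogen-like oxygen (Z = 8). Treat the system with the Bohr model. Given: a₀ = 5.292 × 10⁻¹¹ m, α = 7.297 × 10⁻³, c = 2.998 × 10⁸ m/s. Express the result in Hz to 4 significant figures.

4.211 × 10¹⁷ Hz

r = n²a₀/Z = 6.615 × 10⁻¹² m, v = Zαc/n = 1.750 × 10⁷ m/s
f = v/(2πr) = 4.211 × 10¹⁷ Hz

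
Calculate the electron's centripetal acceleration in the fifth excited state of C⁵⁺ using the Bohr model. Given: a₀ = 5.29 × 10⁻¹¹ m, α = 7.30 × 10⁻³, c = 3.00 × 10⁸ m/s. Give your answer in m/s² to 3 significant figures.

r = n²a₀/Z = 3.17 × 10⁻¹⁰ m, v = Zαc/n = 2.19 × 10⁶ m/s
a = v²/r = (2.19 × 10⁶)² / 3.17 × 10⁻¹⁰ = 1.51 × 10²² m/s²

1.51 × 10²² m/s²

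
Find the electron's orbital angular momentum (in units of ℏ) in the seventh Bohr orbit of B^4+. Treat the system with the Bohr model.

L_n = nℏ, so L/ℏ = n = 7.

7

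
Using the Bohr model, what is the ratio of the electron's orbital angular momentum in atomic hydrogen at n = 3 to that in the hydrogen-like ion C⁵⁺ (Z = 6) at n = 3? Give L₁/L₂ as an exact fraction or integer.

L = nℏ is independent of Z.
L₁/L₂ = n₁/n₂ = 3/3 = 1

1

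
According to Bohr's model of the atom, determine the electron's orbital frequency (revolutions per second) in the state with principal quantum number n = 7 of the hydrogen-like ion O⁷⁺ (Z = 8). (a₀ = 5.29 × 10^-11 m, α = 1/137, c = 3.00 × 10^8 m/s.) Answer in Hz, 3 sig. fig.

r = n²a₀/Z = 3.24 × 10^-10 m, v = Zαc/n = 2.50 × 10^6 m/s
f = v/(2πr) = 1.23 × 10^15 Hz

1.23 × 10^15 Hz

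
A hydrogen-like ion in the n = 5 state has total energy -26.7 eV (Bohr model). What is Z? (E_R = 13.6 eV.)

7

E_n = −E_R Z²/n² ⇒ Z² = −E_n n²/E_R = 26.7 × 5² / 13.6 ≈ 49.08
Z = 7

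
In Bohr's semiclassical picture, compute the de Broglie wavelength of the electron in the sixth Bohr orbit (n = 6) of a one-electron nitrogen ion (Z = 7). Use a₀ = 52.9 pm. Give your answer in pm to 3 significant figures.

The Bohr quantisation condition is nλ = 2πr_n.
r_n = n²a₀/Z = 272 pm
λ = 2πr_n/n = 2π·272/6 = 285 pm

285 pm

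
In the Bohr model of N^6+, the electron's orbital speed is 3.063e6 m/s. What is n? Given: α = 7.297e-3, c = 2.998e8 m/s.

5

v_n = Zαc/n ⇒ n = Zαc/v = 7 × 0.007297 × 2.998e8 / 3.063e6 ≈ 5.00
n = 5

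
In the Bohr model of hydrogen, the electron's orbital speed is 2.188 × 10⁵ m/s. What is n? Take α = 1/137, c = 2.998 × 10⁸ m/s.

v_n = Zαc/n ⇒ n = Zαc/v = 1 × 0.007299 × 2.998 × 10⁸ / 2.188 × 10⁵ ≈ 10.00
n = 10

10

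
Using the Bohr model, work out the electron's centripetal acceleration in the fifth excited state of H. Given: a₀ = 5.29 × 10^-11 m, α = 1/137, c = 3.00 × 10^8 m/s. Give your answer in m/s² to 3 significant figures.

6.99 × 10^19 m/s²

r = n²a₀/Z = 1.90 × 10^-9 m, v = Zαc/n = 3.65 × 10^5 m/s
a = v²/r = (3.65 × 10^5)² / 1.90 × 10^-9 = 6.99 × 10^19 m/s²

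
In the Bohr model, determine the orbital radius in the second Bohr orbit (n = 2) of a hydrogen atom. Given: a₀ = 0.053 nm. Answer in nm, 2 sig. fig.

0.21 nm

r_n = n²a₀/Z = 2² × 0.053 / 1
    = 4 × 0.053 / 1 = 0.21 nm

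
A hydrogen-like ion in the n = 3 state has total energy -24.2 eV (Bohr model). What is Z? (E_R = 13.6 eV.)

E_n = −E_R Z²/n² ⇒ Z² = −E_n n²/E_R = 24.2 × 3² / 13.6 ≈ 16.01
Z = 4

4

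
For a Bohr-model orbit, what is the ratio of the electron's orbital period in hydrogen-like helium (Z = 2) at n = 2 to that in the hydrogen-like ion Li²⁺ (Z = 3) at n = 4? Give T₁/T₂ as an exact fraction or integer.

T ∝ Z^-2 · n^3
T₁/T₂ = (2/3)^-2 · (2/4)^3 = 9/32

9/32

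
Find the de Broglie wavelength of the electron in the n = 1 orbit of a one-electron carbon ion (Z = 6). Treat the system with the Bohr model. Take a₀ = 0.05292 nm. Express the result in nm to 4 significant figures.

0.05542 nm

The Bohr quantisation condition is nλ = 2πr_n.
r_n = n²a₀/Z = 0.008820 nm
λ = 2πr_n/n = 2π·0.008820/1 = 0.05542 nm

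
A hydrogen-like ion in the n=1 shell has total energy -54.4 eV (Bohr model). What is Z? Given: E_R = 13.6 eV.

2

E_n = −E_R Z²/n² ⇒ Z² = −E_n n²/E_R = 54.4 × 1² / 13.6 ≈ 4.00
Z = 2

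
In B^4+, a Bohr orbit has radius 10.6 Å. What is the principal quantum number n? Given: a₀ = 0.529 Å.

r_n = n²a₀/Z ⇒ n² = rZ/a₀ = 10.6 × 5 / 0.529 ≈ 100.19
n = 10

10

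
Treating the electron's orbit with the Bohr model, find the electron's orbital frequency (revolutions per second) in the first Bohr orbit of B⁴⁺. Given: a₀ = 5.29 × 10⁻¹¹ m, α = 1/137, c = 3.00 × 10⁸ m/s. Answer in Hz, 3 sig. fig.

1.65 × 10¹⁷ Hz

r = n²a₀/Z = 1.06 × 10⁻¹¹ m, v = Zαc/n = 1.09 × 10⁷ m/s
f = v/(2πr) = 1.65 × 10¹⁷ Hz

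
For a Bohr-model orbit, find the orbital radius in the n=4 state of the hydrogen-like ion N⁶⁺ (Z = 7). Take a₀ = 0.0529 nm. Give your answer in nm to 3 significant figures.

r_n = n²a₀/Z = 4² × 0.0529 / 7
    = 16 × 0.0529 / 7 = 0.121 nm

0.121 nm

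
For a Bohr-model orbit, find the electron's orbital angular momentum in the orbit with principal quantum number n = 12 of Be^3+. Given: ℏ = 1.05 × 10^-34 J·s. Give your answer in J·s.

1.26 × 10^-33 J·s

L_n = nℏ = 12 × 1.05 × 10^-34 = 1.26 × 10^-33 J·s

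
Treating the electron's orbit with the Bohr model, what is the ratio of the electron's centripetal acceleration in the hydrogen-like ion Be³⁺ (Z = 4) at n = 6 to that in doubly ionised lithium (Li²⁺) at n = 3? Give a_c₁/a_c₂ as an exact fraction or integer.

a_c ∝ Z^3 · n^-4
a_c₁/a_c₂ = (4/3)^3 · (6/3)^-4 = 4/27

4/27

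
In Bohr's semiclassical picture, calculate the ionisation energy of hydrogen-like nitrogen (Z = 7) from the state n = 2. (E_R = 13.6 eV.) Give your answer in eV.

E_n = −E_R·Z²/n² = −13.6 × 7²/2² eV = -167 eV
Ionisation energy = −E_n = 167 eV

167 eV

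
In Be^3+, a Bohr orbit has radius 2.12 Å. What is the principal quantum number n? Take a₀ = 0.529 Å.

4

r_n = n²a₀/Z ⇒ n² = rZ/a₀ = 2.12 × 4 / 0.529 ≈ 16.03
n = 4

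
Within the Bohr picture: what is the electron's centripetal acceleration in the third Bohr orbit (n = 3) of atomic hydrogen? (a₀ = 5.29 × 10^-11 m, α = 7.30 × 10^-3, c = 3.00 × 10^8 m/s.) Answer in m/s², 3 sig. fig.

1.12 × 10^21 m/s²

r = n²a₀/Z = 4.76 × 10^-10 m, v = Zαc/n = 7.30 × 10^5 m/s
a = v²/r = (7.30 × 10^5)² / 4.76 × 10^-10 = 1.12 × 10^21 m/s²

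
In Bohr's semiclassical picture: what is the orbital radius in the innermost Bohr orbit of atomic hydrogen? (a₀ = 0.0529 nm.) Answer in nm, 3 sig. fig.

0.0529 nm

r_n = n²a₀/Z = 1² × 0.0529 / 1
    = 1 × 0.0529 / 1 = 0.0529 nm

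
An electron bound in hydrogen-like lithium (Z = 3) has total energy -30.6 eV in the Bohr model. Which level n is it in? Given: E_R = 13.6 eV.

E_n = −E_R Z²/n² ⇒ n² = E_R Z²/(−E_n) = 13.6 × 3² / 30.6 ≈ 4.00
n = 2

2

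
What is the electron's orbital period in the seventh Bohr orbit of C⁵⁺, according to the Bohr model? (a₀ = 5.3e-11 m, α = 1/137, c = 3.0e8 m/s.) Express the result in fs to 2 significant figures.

r = n²a₀/Z = 7²·5.3e-11/6 = 4.3e-10 m
v = Zαc/n = 6·0.0073·3.0e8/7 = 1.9e6 m/s
T = 2πr/v = 1.4e-15 s = 1.4 fs

1.4 fs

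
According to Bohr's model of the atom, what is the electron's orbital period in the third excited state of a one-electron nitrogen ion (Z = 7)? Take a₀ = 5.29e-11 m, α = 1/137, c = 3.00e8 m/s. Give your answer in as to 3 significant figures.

198 as

r = n²a₀/Z = 4²·5.29e-11/7 = 1.21e-10 m
v = Zαc/n = 7·0.00730·3.00e8/4 = 3.83e6 m/s
T = 2πr/v = 1.98e-16 s = 198 as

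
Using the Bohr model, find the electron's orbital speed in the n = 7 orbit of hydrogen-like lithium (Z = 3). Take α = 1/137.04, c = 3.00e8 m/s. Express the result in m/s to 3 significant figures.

9.38e5 m/s

v_n = Zαc/n = 3 × 0.00730 × 3.00e8 / 7
    = 9.38e5 m/s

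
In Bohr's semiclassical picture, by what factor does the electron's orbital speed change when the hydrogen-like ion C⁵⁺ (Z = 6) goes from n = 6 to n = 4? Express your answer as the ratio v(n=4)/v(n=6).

v ∝ Z^1 · n^-1; with Z fixed, v ∝ n^-1.
v(n=4)/v(n=6) = (4/6)^-1 = 3/2

3/2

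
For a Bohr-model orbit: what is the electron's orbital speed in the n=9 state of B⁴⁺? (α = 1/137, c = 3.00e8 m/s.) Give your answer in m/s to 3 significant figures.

v_n = Zαc/n = 5 × 0.00730 × 3.00e8 / 9
    = 1.22e6 m/s

1.22e6 m/s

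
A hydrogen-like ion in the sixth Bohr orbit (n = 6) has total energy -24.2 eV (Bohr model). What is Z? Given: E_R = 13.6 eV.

E_n = −E_R Z²/n² ⇒ Z² = −E_n n²/E_R = 24.2 × 6² / 13.6 ≈ 64.06
Z = 8

8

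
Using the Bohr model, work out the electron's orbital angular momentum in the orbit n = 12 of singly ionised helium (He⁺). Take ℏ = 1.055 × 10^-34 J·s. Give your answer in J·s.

1.266 × 10^-33 J·s

L_n = nℏ = 12 × 1.055 × 10^-34 = 1.266 × 10^-33 J·s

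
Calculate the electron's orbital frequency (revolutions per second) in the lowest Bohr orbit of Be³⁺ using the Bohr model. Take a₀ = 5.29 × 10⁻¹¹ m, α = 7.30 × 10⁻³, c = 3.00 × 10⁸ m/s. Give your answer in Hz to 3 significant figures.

1.05 × 10¹⁷ Hz

r = n²a₀/Z = 1.32 × 10⁻¹¹ m, v = Zαc/n = 8.76 × 10⁶ m/s
f = v/(2πr) = 1.05 × 10¹⁷ Hz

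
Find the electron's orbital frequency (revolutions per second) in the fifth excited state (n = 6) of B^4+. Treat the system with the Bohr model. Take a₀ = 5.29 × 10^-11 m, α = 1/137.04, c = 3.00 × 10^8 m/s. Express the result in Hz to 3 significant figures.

r = n²a₀/Z = 3.81 × 10^-10 m, v = Zαc/n = 1.82 × 10^6 m/s
f = v/(2πr) = 7.62 × 10^14 Hz

7.62 × 10^14 Hz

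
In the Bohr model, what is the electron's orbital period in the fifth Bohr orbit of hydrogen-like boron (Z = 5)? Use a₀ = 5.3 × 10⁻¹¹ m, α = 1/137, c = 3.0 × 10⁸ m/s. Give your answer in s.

r = n²a₀/Z = 5²·5.3 × 10⁻¹¹/5 = 2.6 × 10⁻¹⁰ m
v = Zαc/n = 5·0.0073·3.0 × 10⁸/5 = 2.2 × 10⁶ m/s
T = 2πr/v = 7.6 × 10⁻¹⁶ s

7.6 × 10⁻¹⁶ s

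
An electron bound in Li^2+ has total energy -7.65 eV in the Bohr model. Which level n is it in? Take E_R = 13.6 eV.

E_n = −E_R Z²/n² ⇒ n² = E_R Z²/(−E_n) = 13.6 × 3² / 7.65 ≈ 16.00
n = 4

4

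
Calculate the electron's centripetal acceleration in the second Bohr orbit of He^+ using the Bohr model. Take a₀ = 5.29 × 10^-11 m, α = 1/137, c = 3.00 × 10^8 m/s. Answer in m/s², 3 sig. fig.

r = n²a₀/Z = 1.06 × 10^-10 m, v = Zαc/n = 2.19 × 10^6 m/s
a = v²/r = (2.19 × 10^6)² / 1.06 × 10^-10 = 4.53 × 10^22 m/s²

4.53 × 10^22 m/s²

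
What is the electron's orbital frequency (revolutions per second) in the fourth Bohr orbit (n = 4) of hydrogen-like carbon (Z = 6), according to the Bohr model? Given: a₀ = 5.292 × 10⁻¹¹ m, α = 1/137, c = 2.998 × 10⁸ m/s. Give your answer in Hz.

r = n²a₀/Z = 1.411 × 10⁻¹⁰ m, v = Zαc/n = 3.282 × 10⁶ m/s
f = v/(2πr) = 3.702 × 10¹⁵ Hz

3.702 × 10¹⁵ Hz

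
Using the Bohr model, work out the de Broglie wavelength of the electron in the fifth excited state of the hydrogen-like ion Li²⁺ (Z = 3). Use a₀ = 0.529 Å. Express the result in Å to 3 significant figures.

6.65 Å

The Bohr quantisation condition is nλ = 2πr_n.
r_n = n²a₀/Z = 6.35 Å
λ = 2πr_n/n = 2π·6.35/6 = 6.65 Å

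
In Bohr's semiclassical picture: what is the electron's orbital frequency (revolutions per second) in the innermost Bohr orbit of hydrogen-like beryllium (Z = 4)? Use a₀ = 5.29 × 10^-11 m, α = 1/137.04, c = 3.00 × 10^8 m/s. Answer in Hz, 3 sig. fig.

1.05 × 10^17 Hz

r = n²a₀/Z = 1.32 × 10^-11 m, v = Zαc/n = 8.76 × 10^6 m/s
f = v/(2πr) = 1.05 × 10^17 Hz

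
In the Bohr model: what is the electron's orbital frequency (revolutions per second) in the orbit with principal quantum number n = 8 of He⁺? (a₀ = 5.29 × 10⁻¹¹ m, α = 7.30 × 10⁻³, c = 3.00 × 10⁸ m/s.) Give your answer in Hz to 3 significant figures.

r = n²a₀/Z = 1.69 × 10⁻⁹ m, v = Zαc/n = 5.47 × 10⁵ m/s
f = v/(2πr) = 5.15 × 10¹³ Hz

5.15 × 10¹³ Hz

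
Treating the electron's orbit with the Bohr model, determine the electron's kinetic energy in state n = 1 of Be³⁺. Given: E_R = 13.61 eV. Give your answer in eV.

217.8 eV

For a Coulomb orbit the virial theorem gives K = −E_n.
E_n = −E_R·Z²/n², so K = E_R·Z²/n² = 13.61 × 4²/1² = 217.8 eV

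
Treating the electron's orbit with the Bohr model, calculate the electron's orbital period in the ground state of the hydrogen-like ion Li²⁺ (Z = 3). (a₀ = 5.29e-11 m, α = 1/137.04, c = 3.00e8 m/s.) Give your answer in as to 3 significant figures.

16.9 as

r = n²a₀/Z = 1²·5.29e-11/3 = 1.76e-11 m
v = Zαc/n = 3·0.00730·3.00e8/1 = 6.57e6 m/s
T = 2πr/v = 1.69e-17 s = 16.9 as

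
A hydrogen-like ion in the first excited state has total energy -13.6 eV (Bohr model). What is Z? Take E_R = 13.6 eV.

2

E_n = −E_R Z²/n² ⇒ Z² = −E_n n²/E_R = 13.6 × 2² / 13.6 ≈ 4.00
Z = 2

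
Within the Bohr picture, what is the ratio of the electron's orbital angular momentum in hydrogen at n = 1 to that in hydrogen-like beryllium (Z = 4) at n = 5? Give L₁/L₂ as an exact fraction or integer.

1/5

L = nℏ is independent of Z.
L₁/L₂ = n₁/n₂ = 1/5 = 1/5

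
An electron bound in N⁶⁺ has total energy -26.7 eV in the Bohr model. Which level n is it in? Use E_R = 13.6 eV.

5

E_n = −E_R Z²/n² ⇒ n² = E_R Z²/(−E_n) = 13.6 × 7² / 26.7 ≈ 24.96
n = 5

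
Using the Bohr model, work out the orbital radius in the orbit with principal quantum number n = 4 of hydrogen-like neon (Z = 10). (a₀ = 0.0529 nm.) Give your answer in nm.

0.0846 nm

r_n = n²a₀/Z = 4² × 0.0529 / 10
    = 16 × 0.0529 / 10 = 0.0846 nm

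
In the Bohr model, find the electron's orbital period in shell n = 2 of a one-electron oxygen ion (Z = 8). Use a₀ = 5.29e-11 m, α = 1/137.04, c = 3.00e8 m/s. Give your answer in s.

1.90e-17 s

r = n²a₀/Z = 2²·5.29e-11/8 = 2.65e-11 m
v = Zαc/n = 8·0.00730·3.00e8/2 = 8.76e6 m/s
T = 2πr/v = 1.90e-17 s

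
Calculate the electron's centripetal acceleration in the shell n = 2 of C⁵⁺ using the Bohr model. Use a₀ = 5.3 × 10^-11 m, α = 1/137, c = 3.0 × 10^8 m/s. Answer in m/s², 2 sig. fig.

1.2 × 10^24 m/s²

r = n²a₀/Z = 3.5 × 10^-11 m, v = Zαc/n = 6.6 × 10^6 m/s
a = v²/r = (6.6 × 10^6)² / 3.5 × 10^-11 = 1.2 × 10^24 m/s²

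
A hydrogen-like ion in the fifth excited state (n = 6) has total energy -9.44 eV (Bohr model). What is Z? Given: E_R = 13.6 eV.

E_n = −E_R Z²/n² ⇒ Z² = −E_n n²/E_R = 9.44 × 6² / 13.6 ≈ 24.99
Z = 5

5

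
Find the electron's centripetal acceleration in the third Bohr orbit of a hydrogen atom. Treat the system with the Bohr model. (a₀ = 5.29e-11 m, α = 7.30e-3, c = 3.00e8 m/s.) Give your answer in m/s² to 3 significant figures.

1.12e21 m/s²

r = n²a₀/Z = 4.76e-10 m, v = Zαc/n = 7.30e5 m/s
a = v²/r = (7.30e5)² / 4.76e-10 = 1.12e21 m/s²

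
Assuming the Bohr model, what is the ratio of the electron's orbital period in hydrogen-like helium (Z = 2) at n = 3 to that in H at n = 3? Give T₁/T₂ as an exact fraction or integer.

T ∝ Z^-2 · n^3
T₁/T₂ = (2/1)^-2 · (3/3)^3 = 1/4

1/4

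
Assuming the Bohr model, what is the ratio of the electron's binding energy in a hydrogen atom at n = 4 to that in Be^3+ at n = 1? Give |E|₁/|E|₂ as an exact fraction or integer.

|E| ∝ Z^2 · n^-2
|E|₁/|E|₂ = (1/4)^2 · (4/1)^-2 = 1/256

1/256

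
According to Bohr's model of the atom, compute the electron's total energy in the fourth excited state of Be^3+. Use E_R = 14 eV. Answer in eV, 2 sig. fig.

-9.0 eV

E_n = −E_R·Z²/n² = −14 × 4²/5² = -9.0 eV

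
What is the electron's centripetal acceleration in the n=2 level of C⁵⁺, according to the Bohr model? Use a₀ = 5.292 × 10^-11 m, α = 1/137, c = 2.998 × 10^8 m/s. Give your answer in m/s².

1.222 × 10^24 m/s²

r = n²a₀/Z = 3.528 × 10^-11 m, v = Zαc/n = 6.565 × 10^6 m/s
a = v²/r = (6.565 × 10^6)² / 3.528 × 10^-11 = 1.222 × 10^24 m/s²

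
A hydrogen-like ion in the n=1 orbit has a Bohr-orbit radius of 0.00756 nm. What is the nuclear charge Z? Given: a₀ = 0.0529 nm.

7

r_n = n²a₀/Z ⇒ Z = n²a₀/r = 1² × 0.0529 / 0.00756 ≈ 7.00
Z = 7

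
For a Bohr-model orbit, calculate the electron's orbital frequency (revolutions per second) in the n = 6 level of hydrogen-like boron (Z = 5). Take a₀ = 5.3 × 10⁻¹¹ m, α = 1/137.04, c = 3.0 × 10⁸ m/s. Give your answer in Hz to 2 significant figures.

7.6 × 10¹⁴ Hz

r = n²a₀/Z = 3.8 × 10⁻¹⁰ m, v = Zαc/n = 1.8 × 10⁶ m/s
f = v/(2πr) = 7.6 × 10¹⁴ Hz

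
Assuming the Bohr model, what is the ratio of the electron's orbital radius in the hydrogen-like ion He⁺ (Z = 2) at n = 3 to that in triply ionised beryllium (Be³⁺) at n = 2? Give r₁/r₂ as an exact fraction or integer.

r ∝ Z^-1 · n^2
r₁/r₂ = (2/4)^-1 · (3/2)^2 = 9/2

9/2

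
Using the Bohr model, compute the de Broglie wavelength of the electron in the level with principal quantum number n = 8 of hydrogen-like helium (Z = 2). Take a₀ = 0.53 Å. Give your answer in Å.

The Bohr quantisation condition is nλ = 2πr_n.
r_n = n²a₀/Z = 17 Å
λ = 2πr_n/n = 2π·17/8 = 13 Å

13 Å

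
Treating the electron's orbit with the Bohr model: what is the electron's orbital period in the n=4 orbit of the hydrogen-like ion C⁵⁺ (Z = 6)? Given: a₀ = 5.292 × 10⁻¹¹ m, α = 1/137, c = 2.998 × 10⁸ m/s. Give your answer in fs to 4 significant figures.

0.2701 fs

r = n²a₀/Z = 4²·5.292 × 10⁻¹¹/6 = 1.411 × 10⁻¹⁰ m
v = Zαc/n = 6·0.007299·2.998 × 10⁸/4 = 3.282 × 10⁶ m/s
T = 2πr/v = 2.701 × 10⁻¹⁶ s = 0.2701 fs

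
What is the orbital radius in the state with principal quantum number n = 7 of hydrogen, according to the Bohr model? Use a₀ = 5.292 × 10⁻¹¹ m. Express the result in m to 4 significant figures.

r_n = n²a₀/Z = 7² × 5.292 × 10⁻¹¹ / 1
    = 49 × 5.292 × 10⁻¹¹ / 1 = 2.593 × 10⁻⁹ m

2.593 × 10⁻⁹ m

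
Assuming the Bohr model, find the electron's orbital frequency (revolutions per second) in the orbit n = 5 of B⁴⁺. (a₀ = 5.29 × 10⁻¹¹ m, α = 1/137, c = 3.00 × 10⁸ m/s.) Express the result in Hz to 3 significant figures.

r = n²a₀/Z = 2.64 × 10⁻¹⁰ m, v = Zαc/n = 2.19 × 10⁶ m/s
f = v/(2πr) = 1.32 × 10¹⁵ Hz

1.32 × 10¹⁵ Hz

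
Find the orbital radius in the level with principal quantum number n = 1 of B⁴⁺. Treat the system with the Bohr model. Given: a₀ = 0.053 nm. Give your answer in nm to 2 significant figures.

0.011 nm

r_n = n²a₀/Z = 1² × 0.053 / 5
    = 1 × 0.053 / 5 = 0.011 nm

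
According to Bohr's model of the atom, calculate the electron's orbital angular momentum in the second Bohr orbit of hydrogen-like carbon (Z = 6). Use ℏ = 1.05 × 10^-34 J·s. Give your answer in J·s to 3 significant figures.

2.10 × 10^-34 J·s

L_n = nℏ = 2 × 1.05 × 10^-34 = 2.10 × 10^-34 J·s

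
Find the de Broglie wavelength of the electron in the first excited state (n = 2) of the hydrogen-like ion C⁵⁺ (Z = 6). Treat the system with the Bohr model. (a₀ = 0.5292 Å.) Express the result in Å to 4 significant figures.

1.108 Å

The Bohr quantisation condition is nλ = 2πr_n.
r_n = n²a₀/Z = 0.3528 Å
λ = 2πr_n/n = 2π·0.3528/2 = 1.108 Å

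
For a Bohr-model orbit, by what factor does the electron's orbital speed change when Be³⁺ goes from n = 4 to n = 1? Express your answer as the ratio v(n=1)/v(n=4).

v ∝ Z^1 · n^-1; with Z fixed, v ∝ n^-1.
v(n=1)/v(n=4) = (1/4)^-1 = 4

4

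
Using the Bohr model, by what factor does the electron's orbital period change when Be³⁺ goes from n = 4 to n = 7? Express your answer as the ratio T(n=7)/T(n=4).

T ∝ Z^-2 · n^3; with Z fixed, T ∝ n^3.
T(n=7)/T(n=4) = (7/4)^3 = 343/64

343/64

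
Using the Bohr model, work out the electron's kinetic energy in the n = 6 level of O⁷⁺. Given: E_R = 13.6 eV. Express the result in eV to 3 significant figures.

24.2 eV

For a Coulomb orbit the virial theorem gives K = −E_n.
E_n = −E_R·Z²/n², so K = E_R·Z²/n² = 13.6 × 8²/6² = 24.2 eV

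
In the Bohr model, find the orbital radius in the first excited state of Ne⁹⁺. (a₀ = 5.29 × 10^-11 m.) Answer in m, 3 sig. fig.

2.12 × 10^-11 m

r_n = n²a₀/Z = 2² × 5.29 × 10^-11 / 10
    = 4 × 5.29 × 10^-11 / 10 = 2.12 × 10^-11 m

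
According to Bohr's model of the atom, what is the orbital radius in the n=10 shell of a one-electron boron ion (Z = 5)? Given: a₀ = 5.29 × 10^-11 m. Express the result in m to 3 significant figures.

1.06 × 10^-9 m

r_n = n²a₀/Z = 10² × 5.29 × 10^-11 / 5
    = 100 × 5.29 × 10^-11 / 5 = 1.06 × 10^-9 m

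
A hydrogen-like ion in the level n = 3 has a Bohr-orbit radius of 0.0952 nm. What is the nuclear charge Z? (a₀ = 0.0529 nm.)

5

r_n = n²a₀/Z ⇒ Z = n²a₀/r = 3² × 0.0529 / 0.0952 ≈ 5.00
Z = 5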